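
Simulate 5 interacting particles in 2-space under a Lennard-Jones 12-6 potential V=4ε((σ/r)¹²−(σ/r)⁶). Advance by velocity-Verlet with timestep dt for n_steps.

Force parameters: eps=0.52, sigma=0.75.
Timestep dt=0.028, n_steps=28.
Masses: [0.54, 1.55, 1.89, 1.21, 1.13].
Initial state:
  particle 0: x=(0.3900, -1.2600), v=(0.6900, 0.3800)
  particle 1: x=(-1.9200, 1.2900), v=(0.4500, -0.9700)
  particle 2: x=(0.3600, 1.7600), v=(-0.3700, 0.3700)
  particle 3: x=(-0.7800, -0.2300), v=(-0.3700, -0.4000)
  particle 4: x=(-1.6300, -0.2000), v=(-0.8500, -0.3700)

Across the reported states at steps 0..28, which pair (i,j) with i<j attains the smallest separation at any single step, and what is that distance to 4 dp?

step 0: x0=(0.3900, -1.2600) x1=(-1.9200, 1.2900) x2=(0.3600, 1.7600) x3=(-0.7800, -0.2300) x4=(-1.6300, -0.2000)
step 1: x0=(0.4093, -1.2493) x1=(-1.9074, 1.2628) x2=(0.3496, 1.7704) x3=(-0.7905, -0.2412) x4=(-1.6537, -0.2103)
step 2: x0=(0.4284, -1.2385) x1=(-1.8948, 1.2355) x2=(0.3393, 1.7807) x3=(-0.8015, -0.2524) x4=(-1.6767, -0.2206)
step 3: x0=(0.4475, -1.2277) x1=(-1.8821, 1.2082) x2=(0.3289, 1.7911) x3=(-0.8132, -0.2636) x4=(-1.6990, -0.2308)
step 4: x0=(0.4664, -1.2167) x1=(-1.8694, 1.1807) x2=(0.3185, 1.8014) x3=(-0.8258, -0.2748) x4=(-1.7203, -0.2409)
step 5: x0=(0.4852, -1.2057) x1=(-1.8567, 1.1532) x2=(0.3081, 1.8118) x3=(-0.8394, -0.2859) x4=(-1.7406, -0.2509)
step 6: x0=(0.5040, -1.1946) x1=(-1.8440, 1.1255) x2=(0.2978, 1.8221) x3=(-0.8539, -0.2971) x4=(-1.7598, -0.2609)
step 7: x0=(0.5226, -1.1834) x1=(-1.8312, 1.0978) x2=(0.2874, 1.8324) x3=(-0.8694, -0.3081) x4=(-1.7779, -0.2707)
step 8: x0=(0.5411, -1.1722) x1=(-1.8185, 1.0698) x2=(0.2770, 1.8428) x3=(-0.8859, -0.3192) x4=(-1.7949, -0.2805)
step 9: x0=(0.5596, -1.1610) x1=(-1.8057, 1.0418) x2=(0.2666, 1.8531) x3=(-0.9034, -0.3301) x4=(-1.8108, -0.2901)
step 10: x0=(0.5780, -1.1497) x1=(-1.7928, 1.0135) x2=(0.2562, 1.8634) x3=(-0.9220, -0.3410) x4=(-1.8256, -0.2995)
step 11: x0=(0.5963, -1.1383) x1=(-1.7800, 0.9851) x2=(0.2458, 1.8737) x3=(-0.9416, -0.3518) x4=(-1.8393, -0.3088)
step 12: x0=(0.6146, -1.1269) x1=(-1.7671, 0.9564) x2=(0.2354, 1.8841) x3=(-0.9622, -0.3626) x4=(-1.8520, -0.3179)
step 13: x0=(0.6328, -1.1155) x1=(-1.7543, 0.9276) x2=(0.2250, 1.8944) x3=(-0.9837, -0.3732) x4=(-1.8636, -0.3269)
step 14: x0=(0.6509, -1.1041) x1=(-1.7414, 0.8985) x2=(0.2145, 1.9047) x3=(-1.0060, -0.3838) x4=(-1.8743, -0.3355)
step 15: x0=(0.6690, -1.0926) x1=(-1.7284, 0.8691) x2=(0.2041, 1.9150) x3=(-1.0291, -0.3942) x4=(-1.8842, -0.3439)
step 16: x0=(0.6870, -1.0811) x1=(-1.7155, 0.8393) x2=(0.1937, 1.9253) x3=(-1.0526, -0.4045) x4=(-1.8937, -0.3521)
step 17: x0=(0.7050, -1.0696) x1=(-1.7026, 0.8093) x2=(0.1833, 1.9356) x3=(-1.0762, -0.4147) x4=(-1.9030, -0.3598)
step 18: x0=(0.7230, -1.0581) x1=(-1.6896, 0.7788) x2=(0.1728, 1.9459) x3=(-1.0993, -0.4249) x4=(-1.9129, -0.3671)
step 19: x0=(0.7409, -1.0466) x1=(-1.6767, 0.7479) x2=(0.1624, 1.9562) x3=(-1.1212, -0.4349) x4=(-1.9240, -0.3739)
step 20: x0=(0.7588, -1.0351) x1=(-1.6638, 0.7165) x2=(0.1520, 1.9665) x3=(-1.1412, -0.4450) x4=(-1.9371, -0.3800)
step 21: x0=(0.7766, -1.0235) x1=(-1.6508, 0.6846) x2=(0.1415, 1.9768) x3=(-1.1587, -0.4550) x4=(-1.9529, -0.3854)
step 22: x0=(0.7945, -1.0120) x1=(-1.6379, 0.6520) x2=(0.1311, 1.9871) x3=(-1.1736, -0.4650) x4=(-1.9714, -0.3899)
step 23: x0=(0.8123, -1.0004) x1=(-1.6251, 0.6188) x2=(0.1206, 1.9974) x3=(-1.1862, -0.4749) x4=(-1.9922, -0.3936)
step 24: x0=(0.8301, -0.9888) x1=(-1.6123, 0.5847) x2=(0.1102, 2.0076) x3=(-1.1974, -0.4846) x4=(-2.0145, -0.3964)
step 25: x0=(0.8478, -0.9772) x1=(-1.5995, 0.5499) x2=(0.0997, 2.0179) x3=(-1.2079, -0.4940) x4=(-2.0374, -0.3985)
step 26: x0=(0.8656, -0.9656) x1=(-1.5869, 0.5140) x2=(0.0893, 2.0282) x3=(-1.2183, -0.5029) x4=(-2.0603, -0.3997)
step 27: x0=(0.8833, -0.9540) x1=(-1.5744, 0.4772) x2=(0.0788, 2.0385) x3=(-1.2292, -0.5111) x4=(-2.0825, -0.4002)
step 28: x0=(0.9010, -0.9424) x1=(-1.5620, 0.4391) x2=(0.0683, 2.0487) x3=(-1.2407, -0.5186) x4=(-2.1038, -0.4000)

pair (3,4), distance 0.7973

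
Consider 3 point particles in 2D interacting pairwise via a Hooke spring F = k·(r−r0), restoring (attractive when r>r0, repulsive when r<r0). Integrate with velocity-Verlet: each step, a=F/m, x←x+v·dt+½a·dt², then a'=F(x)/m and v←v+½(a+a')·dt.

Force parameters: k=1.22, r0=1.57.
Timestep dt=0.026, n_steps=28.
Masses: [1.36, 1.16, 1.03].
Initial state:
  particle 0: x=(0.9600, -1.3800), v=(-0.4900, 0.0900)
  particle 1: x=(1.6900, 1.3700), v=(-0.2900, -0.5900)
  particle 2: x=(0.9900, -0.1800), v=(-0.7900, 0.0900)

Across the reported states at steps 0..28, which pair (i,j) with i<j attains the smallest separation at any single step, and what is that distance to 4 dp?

pair (0,2), distance 1.1897

step 0: x0=(0.9600, -1.3800) x1=(1.6900, 1.3700) x2=(0.9900, -0.1800)
step 1: x0=(0.9474, -1.3774) x1=(1.6823, 1.3542) x2=(0.9695, -0.1775)
step 2: x0=(0.9349, -1.3743) x1=(1.6744, 1.3374) x2=(0.9490, -0.1745)
step 3: x0=(0.9227, -1.3707) x1=(1.6662, 1.3197) x2=(0.9286, -0.1713)
step 4: x0=(0.9106, -1.3666) x1=(1.6577, 1.3012) x2=(0.9082, -0.1676)
step 5: x0=(0.8987, -1.3620) x1=(1.6490, 1.2817) x2=(0.8878, -0.1636)
step 6: x0=(0.8871, -1.3569) x1=(1.6400, 1.2614) x2=(0.8675, -0.1592)
step 7: x0=(0.8756, -1.3514) x1=(1.6308, 1.2403) x2=(0.8472, -0.1546)
step 8: x0=(0.8643, -1.3455) x1=(1.6213, 1.2184) x2=(0.8268, -0.1496)
step 9: x0=(0.8533, -1.3392) x1=(1.6117, 1.1957) x2=(0.8065, -0.1442)
step 10: x0=(0.8424, -1.3325) x1=(1.6018, 1.1723) x2=(0.7861, -0.1386)
step 11: x0=(0.8317, -1.3253) x1=(1.5917, 1.1483) x2=(0.7658, -0.1328)
step 12: x0=(0.8212, -1.3179) x1=(1.5814, 1.1235) x2=(0.7454, -0.1266)
step 13: x0=(0.8109, -1.3100) x1=(1.5709, 1.0981) x2=(0.7249, -0.1202)
step 14: x0=(0.8008, -1.3019) x1=(1.5602, 1.0721) x2=(0.7044, -0.1135)
step 15: x0=(0.7909, -1.2934) x1=(1.5494, 1.0456) x2=(0.6838, -0.1066)
step 16: x0=(0.7812, -1.2847) x1=(1.5385, 1.0185) x2=(0.6631, -0.0995)
step 17: x0=(0.7716, -1.2757) x1=(1.5274, 0.9910) x2=(0.6423, -0.0922)
step 18: x0=(0.7623, -1.2665) x1=(1.5162, 0.9629) x2=(0.6214, -0.0847)
step 19: x0=(0.7531, -1.2570) x1=(1.5050, 0.9345) x2=(0.6004, -0.0770)
step 20: x0=(0.7441, -1.2473) x1=(1.4936, 0.9057) x2=(0.5792, -0.0691)
step 21: x0=(0.7352, -1.2375) x1=(1.4823, 0.8765) x2=(0.5578, -0.0611)
step 22: x0=(0.7266, -1.2275) x1=(1.4708, 0.8470) x2=(0.5363, -0.0529)
step 23: x0=(0.7181, -1.2174) x1=(1.4594, 0.8171) x2=(0.5145, -0.0446)
step 24: x0=(0.7097, -1.2071) x1=(1.4480, 0.7871) x2=(0.4925, -0.0361)
step 25: x0=(0.7016, -1.1968) x1=(1.4366, 0.7568) x2=(0.4703, -0.0275)
step 26: x0=(0.6935, -1.1864) x1=(1.4252, 0.7263) x2=(0.4478, -0.0187)
step 27: x0=(0.6857, -1.1759) x1=(1.4140, 0.6957) x2=(0.4251, -0.0098)
step 28: x0=(0.6780, -1.1655) x1=(1.4028, 0.6649) x2=(0.4020, -0.0008)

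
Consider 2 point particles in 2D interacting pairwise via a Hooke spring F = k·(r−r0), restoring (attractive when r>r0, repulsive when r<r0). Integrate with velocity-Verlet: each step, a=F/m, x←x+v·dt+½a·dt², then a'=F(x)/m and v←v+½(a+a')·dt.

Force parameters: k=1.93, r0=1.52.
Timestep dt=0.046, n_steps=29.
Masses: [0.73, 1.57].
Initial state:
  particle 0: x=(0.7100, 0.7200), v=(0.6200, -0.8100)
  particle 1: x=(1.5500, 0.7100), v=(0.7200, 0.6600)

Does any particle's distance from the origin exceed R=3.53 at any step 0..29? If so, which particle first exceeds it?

step 0: x0=(0.7100, 0.7200) x1=(1.5500, 0.7100)
step 1: x0=(0.7366, 0.6828) x1=(1.5840, 0.7403)
step 2: x0=(0.7595, 0.6453) x1=(1.6197, 0.7708)
step 3: x0=(0.7788, 0.6073) x1=(1.6572, 0.8015)
step 4: x0=(0.7947, 0.5685) x1=(1.6962, 0.8326)
step 5: x0=(0.8074, 0.5288) x1=(1.7366, 0.8641)
step 6: x0=(0.8174, 0.4881) x1=(1.7784, 0.8960)
step 7: x0=(0.8249, 0.4464) x1=(1.8212, 0.9285)
step 8: x0=(0.8303, 0.4036) x1=(1.8651, 0.9614)
step 9: x0=(0.8341, 0.3600) x1=(1.9097, 0.9947)
step 10: x0=(0.8365, 0.3156) x1=(1.9550, 1.0284)
step 11: x0=(0.8380, 0.2706) x1=(2.0007, 1.0624)
step 12: x0=(0.8390, 0.2252) x1=(2.0466, 1.0965)
step 13: x0=(0.8399, 0.1797) x1=(2.0926, 1.1307)
step 14: x0=(0.8410, 0.1345) x1=(2.1384, 1.1648)
step 15: x0=(0.8427, 0.0896) x1=(2.1840, 1.1986)
step 16: x0=(0.8453, 0.0456) x1=(2.2292, 1.2321)
step 17: x0=(0.8492, 0.0027) x1=(2.2737, 1.2651)
step 18: x0=(0.8547, -0.0388) x1=(2.3176, 1.2974)
step 19: x0=(0.8622, -0.0786) x1=(2.3605, 1.3290)
step 20: x0=(0.8718, -0.1163) x1=(2.4024, 1.3595)
step 21: x0=(0.8839, -0.1516) x1=(2.4432, 1.3890)
step 22: x0=(0.8986, -0.1843) x1=(2.4827, 1.4173)
step 23: x0=(0.9162, -0.2141) x1=(2.5209, 1.4441)
step 24: x0=(0.9369, -0.2407) x1=(2.5576, 1.4696)
step 25: x0=(0.9608, -0.2640) x1=(2.5929, 1.4934)
step 26: x0=(0.9880, -0.2836) x1=(2.6266, 1.5156)
step 27: x0=(1.0187, -0.2995) x1=(2.6587, 1.5360)
step 28: x0=(1.0529, -0.3114) x1=(2.6892, 1.5546)
step 29: x0=(1.0907, -0.3193) x1=(2.7180, 1.5713)

no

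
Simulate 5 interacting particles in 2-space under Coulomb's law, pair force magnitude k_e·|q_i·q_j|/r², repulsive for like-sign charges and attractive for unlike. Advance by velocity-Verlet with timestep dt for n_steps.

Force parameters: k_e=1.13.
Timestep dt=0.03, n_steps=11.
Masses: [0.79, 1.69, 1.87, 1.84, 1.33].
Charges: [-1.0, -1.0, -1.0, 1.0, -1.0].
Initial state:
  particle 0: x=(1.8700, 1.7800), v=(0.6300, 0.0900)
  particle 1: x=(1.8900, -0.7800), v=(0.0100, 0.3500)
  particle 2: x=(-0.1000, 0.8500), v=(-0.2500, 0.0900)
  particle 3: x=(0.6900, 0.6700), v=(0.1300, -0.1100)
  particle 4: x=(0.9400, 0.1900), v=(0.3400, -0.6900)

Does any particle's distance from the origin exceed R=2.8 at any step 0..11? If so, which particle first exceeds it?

no

step 0: x0=(1.8700, 1.7800) x1=(1.8900, -0.7800) x2=(-0.1000, 0.8500) x3=(0.6900, 0.6700) x4=(0.9400, 0.1900)
step 1: x0=(1.8889, 1.7829) x1=(1.8904, -0.7696) x2=(-0.1073, 0.8527) x3=(0.6941, 0.6660) x4=(0.9496, 0.1704)
step 2: x0=(1.9080, 1.7860) x1=(1.8910, -0.7595) x2=(-0.1143, 0.8554) x3=(0.6984, 0.6606) x4=(0.9581, 0.1528)
step 3: x0=(1.9270, 1.7895) x1=(1.8918, -0.7497) x2=(-0.1210, 0.8581) x3=(0.7030, 0.6538) x4=(0.9654, 0.1372)
step 4: x0=(1.9462, 1.7932) x1=(1.8928, -0.7401) x2=(-0.1274, 0.8609) x3=(0.7078, 0.6458) x4=(0.9717, 0.1235)
step 5: x0=(1.9654, 1.7972) x1=(1.8941, -0.7308) x2=(-0.1335, 0.8636) x3=(0.7129, 0.6366) x4=(0.9769, 0.1117)
step 6: x0=(1.9847, 1.8016) x1=(1.8956, -0.7217) x2=(-0.1393, 0.8663) x3=(0.7182, 0.6261) x4=(0.9809, 0.1018)
step 7: x0=(2.0041, 1.8062) x1=(1.8973, -0.7129) x2=(-0.1449, 0.8690) x3=(0.7239, 0.6144) x4=(0.9839, 0.0938)
step 8: x0=(2.0236, 1.8111) x1=(1.8993, -0.7044) x2=(-0.1502, 0.8717) x3=(0.7299, 0.6014) x4=(0.9856, 0.0878)
step 9: x0=(2.0432, 1.8163) x1=(1.9015, -0.6962) x2=(-0.1553, 0.8744) x3=(0.7363, 0.5870) x4=(0.9862, 0.0838)
step 10: x0=(2.0628, 1.8218) x1=(1.9039, -0.6883) x2=(-0.1602, 0.8770) x3=(0.7431, 0.5713) x4=(0.9855, 0.0820)
step 11: x0=(2.0825, 1.8275) x1=(1.9067, -0.6806) x2=(-0.1649, 0.8797) x3=(0.7503, 0.5541) x4=(0.9835, 0.0824)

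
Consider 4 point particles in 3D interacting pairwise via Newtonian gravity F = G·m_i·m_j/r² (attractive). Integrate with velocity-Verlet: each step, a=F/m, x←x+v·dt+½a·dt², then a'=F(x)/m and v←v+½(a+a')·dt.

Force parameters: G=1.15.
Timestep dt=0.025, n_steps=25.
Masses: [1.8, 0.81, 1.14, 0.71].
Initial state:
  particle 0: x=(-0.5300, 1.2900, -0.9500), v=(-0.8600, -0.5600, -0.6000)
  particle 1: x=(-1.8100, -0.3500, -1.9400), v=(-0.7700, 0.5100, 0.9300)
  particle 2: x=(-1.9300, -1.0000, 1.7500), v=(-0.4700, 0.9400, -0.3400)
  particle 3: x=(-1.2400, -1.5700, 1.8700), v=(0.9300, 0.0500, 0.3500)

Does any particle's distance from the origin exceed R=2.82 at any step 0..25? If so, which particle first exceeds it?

step 0: x0=(-0.5300, 1.2900, -0.9500) x1=(-1.8100, -0.3500, -1.9400) x2=(-1.9300, -1.0000, 1.7500) x3=(-1.2400, -1.5700, 1.8700)
step 1: x0=(-0.5515, 1.2759, -0.9650) x1=(-1.8292, -0.3372, -1.9167) x2=(-1.9415, -0.9767, 1.7415) x3=(-1.2171, -1.5684, 1.8786)
step 2: x0=(-0.5732, 1.2617, -0.9800) x1=(-1.8482, -0.3242, -1.8931) x2=(-1.9525, -0.9536, 1.7330) x3=(-1.1950, -1.5662, 1.8871)
step 3: x0=(-0.5949, 1.2474, -0.9949) x1=(-1.8671, -0.3110, -1.8694) x2=(-1.9631, -0.9309, 1.7244) x3=(-1.1734, -1.5633, 1.8953)
step 4: x0=(-0.6167, 1.2329, -1.0099) x1=(-1.8858, -0.2977, -1.8454) x2=(-1.9733, -0.9083, 1.7158) x3=(-1.1525, -1.5600, 1.9032)
step 5: x0=(-0.6386, 1.2183, -1.0248) x1=(-1.9044, -0.2842, -1.8213) x2=(-1.9831, -0.8860, 1.7072) x3=(-1.1321, -1.5561, 1.9110)
step 6: x0=(-0.6607, 1.2035, -1.0397) x1=(-1.9228, -0.2705, -1.7970) x2=(-1.9925, -0.8639, 1.6985) x3=(-1.1122, -1.5517, 1.9185)
step 7: x0=(-0.6828, 1.1886, -1.0546) x1=(-1.9410, -0.2567, -1.7725) x2=(-2.0016, -0.8419, 1.6898) x3=(-1.0928, -1.5469, 1.9259)
step 8: x0=(-0.7050, 1.1735, -1.0695) x1=(-1.9590, -0.2426, -1.7477) x2=(-2.0104, -0.8201, 1.6811) x3=(-1.0739, -1.5417, 1.9330)
step 9: x0=(-0.7274, 1.1583, -1.0843) x1=(-1.9767, -0.2283, -1.7228) x2=(-2.0188, -0.7985, 1.6723) x3=(-1.0554, -1.5361, 1.9399)
step 10: x0=(-0.7499, 1.1429, -1.0992) x1=(-1.9943, -0.2138, -1.6976) x2=(-2.0270, -0.7770, 1.6634) x3=(-1.0374, -1.5301, 1.9466)
step 11: x0=(-0.7725, 1.1273, -1.1140) x1=(-2.0117, -0.1991, -1.6723) x2=(-2.0349, -0.7556, 1.6545) x3=(-1.0197, -1.5237, 1.9531)
step 12: x0=(-0.7952, 1.1116, -1.1288) x1=(-2.0288, -0.1842, -1.6467) x2=(-2.0425, -0.7343, 1.6456) x3=(-1.0024, -1.5170, 1.9595)
step 13: x0=(-0.8181, 1.0957, -1.1435) x1=(-2.0456, -0.1690, -1.6210) x2=(-2.0499, -0.7132, 1.6366) x3=(-0.9854, -1.5100, 1.9656)
step 14: x0=(-0.8411, 1.0796, -1.1582) x1=(-2.0622, -0.1536, -1.5950) x2=(-2.0570, -0.6921, 1.6275) x3=(-0.9688, -1.5026, 1.9715)
step 15: x0=(-0.8642, 1.0634, -1.1729) x1=(-2.0785, -0.1379, -1.5688) x2=(-2.0639, -0.6711, 1.6183) x3=(-0.9526, -1.4950, 1.9772)
step 16: x0=(-0.8875, 1.0470, -1.1876) x1=(-2.0945, -0.1220, -1.5424) x2=(-2.0706, -0.6502, 1.6090) x3=(-0.9366, -1.4870, 1.9827)
step 17: x0=(-0.9110, 1.0304, -1.2022) x1=(-2.1102, -0.1058, -1.5159) x2=(-2.0770, -0.6294, 1.5997) x3=(-0.9210, -1.4788, 1.9880)
step 18: x0=(-0.9347, 1.0136, -1.2168) x1=(-2.1255, -0.0893, -1.4891) x2=(-2.0832, -0.6087, 1.5903) x3=(-0.9057, -1.4703, 1.9932)
step 19: x0=(-0.9585, 0.9966, -1.2313) x1=(-2.1405, -0.0725, -1.4622) x2=(-2.0892, -0.5880, 1.5808) x3=(-0.8906, -1.4615, 1.9981)
step 20: x0=(-0.9825, 0.9794, -1.2458) x1=(-2.1551, -0.0554, -1.4350) x2=(-2.0950, -0.5674, 1.5712) x3=(-0.8759, -1.4525, 2.0028)
step 21: x0=(-1.0067, 0.9620, -1.2602) x1=(-2.1693, -0.0380, -1.4077) x2=(-2.1006, -0.5468, 1.5615) x3=(-0.8614, -1.4432, 2.0074)
step 22: x0=(-1.0311, 0.9443, -1.2746) x1=(-2.1831, -0.0203, -1.3802) x2=(-2.1060, -0.5263, 1.5517) x3=(-0.8472, -1.4337, 2.0118)
step 23: x0=(-1.0557, 0.9265, -1.2889) x1=(-2.1964, -0.0022, -1.3525) x2=(-2.1113, -0.5058, 1.5418) x3=(-0.8332, -1.4239, 2.0160)
step 24: x0=(-1.0806, 0.9085, -1.3031) x1=(-2.2093, 0.0162, -1.3247) x2=(-2.1163, -0.4854, 1.5318) x3=(-0.8195, -1.4140, 2.0200)
step 25: x0=(-1.1057, 0.8902, -1.3173) x1=(-2.2216, 0.0350, -1.2968) x2=(-2.1212, -0.4650, 1.5217) x3=(-0.8060, -1.4037, 2.0238)

no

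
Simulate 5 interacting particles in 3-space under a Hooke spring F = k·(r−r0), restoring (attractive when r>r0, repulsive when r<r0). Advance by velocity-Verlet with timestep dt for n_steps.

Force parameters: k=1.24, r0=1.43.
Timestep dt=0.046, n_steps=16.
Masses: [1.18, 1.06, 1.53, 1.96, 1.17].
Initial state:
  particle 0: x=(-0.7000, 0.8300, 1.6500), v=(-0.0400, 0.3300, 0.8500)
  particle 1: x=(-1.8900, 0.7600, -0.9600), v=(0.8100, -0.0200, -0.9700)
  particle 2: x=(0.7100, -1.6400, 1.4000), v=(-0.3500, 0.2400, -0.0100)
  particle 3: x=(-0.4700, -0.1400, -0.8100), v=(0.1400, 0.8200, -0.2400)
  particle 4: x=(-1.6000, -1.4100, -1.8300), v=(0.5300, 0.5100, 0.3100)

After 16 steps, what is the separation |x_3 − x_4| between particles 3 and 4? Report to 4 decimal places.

1.0135

step 0: x0=(-0.7000, 0.8300, 1.6500) x1=(-1.8900, 0.7600, -0.9600) x2=(0.7100, -1.6400, 1.4000) x3=(-0.4700, -0.1400, -0.8100) x4=(-1.6000, -1.4100, -1.8300)
step 1: x0=(-0.7023, 0.8416, 1.6837) x1=(-1.8495, 0.7559, -1.0015) x2=(0.6900, -1.6258, 1.3956) x3=(-0.4636, -0.1026, -0.8197) x4=(-1.5731, -1.3837, -1.8101)
step 2: x0=(-0.7053, 0.8462, 1.7062) x1=(-1.8026, 0.7458, -1.0363) x2=(0.6625, -1.6051, 1.3832) x3=(-0.4572, -0.0660, -0.8268) x4=(-1.5412, -1.3518, -1.7792)
step 3: x0=(-0.7091, 0.8437, 1.7175) x1=(-1.7498, 0.7299, -1.0643) x2=(0.6277, -1.5781, 1.3631) x3=(-0.4507, -0.0303, -0.8311) x4=(-1.5045, -1.3146, -1.7375)
step 4: x0=(-0.7135, 0.8344, 1.7175) x1=(-1.6914, 0.7085, -1.0854) x2=(0.5859, -1.5449, 1.3353) x3=(-0.4441, 0.0047, -0.8326) x4=(-1.4633, -1.2723, -1.6854)
step 5: x0=(-0.7185, 0.8186, 1.7063) x1=(-1.6279, 0.6822, -1.0994) x2=(0.5375, -1.5056, 1.3001) x3=(-0.4373, 0.0387, -0.8313) x4=(-1.4179, -1.2253, -1.6234)
step 6: x0=(-0.7239, 0.7965, 1.6841) x1=(-1.5597, 0.6513, -1.1065) x2=(0.4829, -1.4605, 1.2579) x3=(-0.4303, 0.0718, -0.8272) x4=(-1.3685, -1.1740, -1.5520)
step 7: x0=(-0.7297, 0.7684, 1.6512) x1=(-1.4876, 0.6165, -1.1068) x2=(0.4227, -1.4099, 1.2090) x3=(-0.4229, 0.1041, -0.8204) x4=(-1.3156, -1.1188, -1.4719)
step 8: x0=(-0.7357, 0.7349, 1.6082) x1=(-1.4120, 0.5781, -1.1005) x2=(0.3573, -1.3541, 1.1539) x3=(-0.4151, 0.1354, -0.8110) x4=(-1.2596, -1.0602, -1.3838)
step 9: x0=(-0.7418, 0.6964, 1.5555) x1=(-1.3337, 0.5369, -1.0879) x2=(0.2873, -1.2935, 1.0930) x3=(-0.4068, 0.1660, -0.7989) x4=(-1.2008, -0.9988, -1.2885)
step 10: x0=(-0.7480, 0.6535, 1.4939) x1=(-1.2532, 0.4933, -1.0695) x2=(0.2133, -1.2285, 1.0269) x3=(-0.3978, 0.1957, -0.7843) x4=(-1.1397, -0.9352, -1.1868)
step 11: x0=(-0.7542, 0.6066, 1.4241) x1=(-1.1713, 0.4480, -1.0458) x2=(0.1359, -1.1596, 0.9562) x3=(-0.3881, 0.2247, -0.7673) x4=(-1.0768, -0.8699, -1.0797)
step 12: x0=(-0.7602, 0.5564, 1.3470) x1=(-1.0886, 0.4014, -1.0174) x2=(0.0558, -1.0874, 0.8816) x3=(-0.3775, 0.2531, -0.7482) x4=(-1.0125, -0.8037, -0.9679)
step 13: x0=(-0.7660, 0.5036, 1.2635) x1=(-1.0059, 0.3542, -0.9851) x2=(-0.0265, -1.0124, 0.8035) x3=(-0.3660, 0.2811, -0.7270) x4=(-0.9473, -0.7370, -0.8523)
step 14: x0=(-0.7717, 0.4487, 1.1747) x1=(-0.9235, 0.3067, -0.9497) x2=(-0.1102, -0.9351, 0.7229) x3=(-0.3535, 0.3089, -0.7040) x4=(-0.8817, -0.6706, -0.7338)
step 15: x0=(-0.7771, 0.3924, 1.0817) x1=(-0.8423, 0.2592, -0.9120) x2=(-0.1949, -0.8563, 0.6403) x3=(-0.3398, 0.3367, -0.6794) x4=(-0.8161, -0.6049, -0.6130)
step 16: x0=(-0.7824, 0.3354, 0.9856) x1=(-0.7625, 0.2120, -0.8731) x2=(-0.2799, -0.7764, 0.5565) x3=(-0.3249, 0.3647, -0.6536) x4=(-0.7507, -0.5405, -0.4909)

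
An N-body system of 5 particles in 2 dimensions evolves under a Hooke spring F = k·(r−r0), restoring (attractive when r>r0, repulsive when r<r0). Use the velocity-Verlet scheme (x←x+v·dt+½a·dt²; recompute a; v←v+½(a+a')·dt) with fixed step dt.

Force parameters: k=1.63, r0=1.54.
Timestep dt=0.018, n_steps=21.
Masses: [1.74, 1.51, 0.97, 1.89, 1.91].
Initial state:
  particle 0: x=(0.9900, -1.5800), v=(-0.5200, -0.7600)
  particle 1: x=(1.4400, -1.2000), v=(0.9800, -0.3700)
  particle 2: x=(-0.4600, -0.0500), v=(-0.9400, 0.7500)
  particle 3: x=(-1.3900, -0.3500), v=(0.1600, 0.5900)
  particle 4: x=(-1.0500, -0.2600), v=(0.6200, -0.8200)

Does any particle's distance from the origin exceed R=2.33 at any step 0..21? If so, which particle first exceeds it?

step 0: x0=(0.9900, -1.5800) x1=(1.4400, -1.2000) x2=(-0.4600, -0.0500) x3=(-1.3900, -0.3500) x4=(-1.0500, -0.2600)
step 1: x0=(0.9802, -1.5936) x1=(1.4572, -1.2064) x2=(-0.4763, -0.0366) x3=(-1.3870, -0.3396) x4=(-1.0386, -0.2749)
step 2: x0=(0.9695, -1.6069) x1=(1.4737, -1.2121) x2=(-0.4912, -0.0233) x3=(-1.3839, -0.3295) x4=(-1.0265, -0.2900)
step 3: x0=(0.9580, -1.6199) x1=(1.4893, -1.2172) x2=(-0.5048, -0.0101) x3=(-1.3805, -0.3198) x4=(-1.0139, -0.3055)
step 4: x0=(0.9456, -1.6326) x1=(1.5040, -1.2217) x2=(-0.5171, 0.0029) x3=(-1.3770, -0.3105) x4=(-1.0007, -0.3214)
step 5: x0=(0.9324, -1.6450) x1=(1.5179, -1.2256) x2=(-0.5280, 0.0159) x3=(-1.3733, -0.3015) x4=(-0.9870, -0.3376)
step 6: x0=(0.9184, -1.6572) x1=(1.5309, -1.2289) x2=(-0.5374, 0.0287) x3=(-1.3694, -0.2928) x4=(-0.9726, -0.3542)
step 7: x0=(0.9035, -1.6689) x1=(1.5430, -1.2315) x2=(-0.5456, 0.0416) x3=(-1.3653, -0.2844) x4=(-0.9577, -0.3713)
step 8: x0=(0.8878, -1.6804) x1=(1.5541, -1.2336) x2=(-0.5523, 0.0543) x3=(-1.3611, -0.2763) x4=(-0.9422, -0.3888)
step 9: x0=(0.8714, -1.6915) x1=(1.5644, -1.2350) x2=(-0.5577, 0.0671) x3=(-1.3566, -0.2686) x4=(-0.9262, -0.4069)
step 10: x0=(0.8542, -1.7023) x1=(1.5737, -1.2359) x2=(-0.5618, 0.0798) x3=(-1.3519, -0.2610) x4=(-0.9096, -0.4254)
step 11: x0=(0.8362, -1.7127) x1=(1.5820, -1.2362) x2=(-0.5645, 0.0925) x3=(-1.3471, -0.2538) x4=(-0.8924, -0.4444)
step 12: x0=(0.8175, -1.7227) x1=(1.5893, -1.2358) x2=(-0.5659, 0.1051) x3=(-1.3420, -0.2468) x4=(-0.8747, -0.4640)
step 13: x0=(0.7981, -1.7324) x1=(1.5957, -1.2349) x2=(-0.5661, 0.1177) x3=(-1.3366, -0.2401) x4=(-0.8564, -0.4841)
step 14: x0=(0.7781, -1.7417) x1=(1.6011, -1.2334) x2=(-0.5649, 0.1303) x3=(-1.3311, -0.2337) x4=(-0.8376, -0.5047)
step 15: x0=(0.7573, -1.7506) x1=(1.6056, -1.2314) x2=(-0.5626, 0.1428) x3=(-1.3253, -0.2275) x4=(-0.8183, -0.5257)
step 16: x0=(0.7359, -1.7592) x1=(1.6090, -1.2288) x2=(-0.5590, 0.1553) x3=(-1.3193, -0.2216) x4=(-0.7985, -0.5473)
step 17: x0=(0.7139, -1.7673) x1=(1.6114, -1.2256) x2=(-0.5543, 0.1677) x3=(-1.3130, -0.2159) x4=(-0.7782, -0.5694)
step 18: x0=(0.6914, -1.7751) x1=(1.6129, -1.2218) x2=(-0.5484, 0.1800) x3=(-1.3064, -0.2106) x4=(-0.7574, -0.5920)
step 19: x0=(0.6682, -1.7826) x1=(1.6134, -1.2176) x2=(-0.5413, 0.1922) x3=(-1.2997, -0.2054) x4=(-0.7361, -0.6150)
step 20: x0=(0.6445, -1.7896) x1=(1.6129, -1.2128) x2=(-0.5332, 0.2043) x3=(-1.2926, -0.2006) x4=(-0.7145, -0.6384)
step 21: x0=(0.6203, -1.7963) x1=(1.6114, -1.2074) x2=(-0.5239, 0.2163) x3=(-1.2853, -0.1960) x4=(-0.6924, -0.6623)

no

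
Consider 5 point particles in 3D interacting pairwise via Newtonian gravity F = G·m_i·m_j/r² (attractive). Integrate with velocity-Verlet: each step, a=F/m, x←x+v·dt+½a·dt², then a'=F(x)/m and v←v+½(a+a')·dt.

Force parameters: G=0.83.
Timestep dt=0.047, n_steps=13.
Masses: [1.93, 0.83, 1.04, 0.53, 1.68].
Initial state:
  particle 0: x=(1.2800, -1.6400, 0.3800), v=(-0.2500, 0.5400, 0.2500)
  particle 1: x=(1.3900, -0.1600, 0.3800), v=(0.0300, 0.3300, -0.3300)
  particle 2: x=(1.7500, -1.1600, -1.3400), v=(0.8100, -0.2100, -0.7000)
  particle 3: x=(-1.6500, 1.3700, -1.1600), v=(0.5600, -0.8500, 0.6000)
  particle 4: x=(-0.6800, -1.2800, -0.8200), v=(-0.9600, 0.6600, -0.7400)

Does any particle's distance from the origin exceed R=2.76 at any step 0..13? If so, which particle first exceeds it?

step 0: x0=(1.2800, -1.6400, 0.3800) x1=(1.3900, -0.1600, 0.3800) x2=(1.7500, -1.1600, -1.3400) x3=(-1.6500, 1.3700, -1.1600) x4=(-0.6800, -1.2800, -0.8200)
step 1: x0=(1.2681, -1.6141, 0.3913) x1=(1.3912, -0.1455, 0.3642) x2=(1.7876, -1.1699, -1.3722) x3=(-1.6235, 1.3298, -1.1317) x4=(-0.7246, -1.2489, -0.8546)
step 2: x0=(1.2559, -1.5873, 0.4019) x1=(1.3919, -0.1330, 0.3478) x2=(1.8244, -1.1799, -1.4031) x3=(-1.5965, 1.2889, -1.1033) x4=(-0.7683, -1.2177, -0.8888)
step 3: x0=(1.2435, -1.5596, 0.4116) x1=(1.3922, -0.1225, 0.3309) x2=(1.8604, -1.1898, -1.4327) x3=(-1.5691, 1.2474, -1.0747) x4=(-0.8111, -1.1864, -0.9227)
step 4: x0=(1.2308, -1.5310, 0.4205) x1=(1.3920, -0.1140, 0.3134) x2=(1.8956, -1.1997, -1.4611) x3=(-1.5412, 1.2052, -1.0461) x4=(-0.8531, -1.1549, -0.9563)
step 5: x0=(1.2179, -1.5014, 0.4287) x1=(1.3914, -0.1075, 0.2956) x2=(1.9299, -1.2095, -1.4884) x3=(-1.5129, 1.1623, -1.0172) x4=(-0.8942, -1.1233, -0.9895)
step 6: x0=(1.2049, -1.4709, 0.4361) x1=(1.3902, -0.1031, 0.2774) x2=(1.9635, -1.2193, -1.5145) x3=(-1.4841, 1.1186, -0.9883) x4=(-0.9346, -1.0916, -1.0224)
step 7: x0=(1.1917, -1.4395, 0.4427) x1=(1.3885, -0.1009, 0.2589) x2=(1.9963, -1.2289, -1.5396) x3=(-1.4548, 1.0740, -0.9592) x4=(-0.9742, -1.0597, -1.0549)
step 8: x0=(1.1784, -1.4071, 0.4486) x1=(1.3863, -0.1008, 0.2401) x2=(2.0284, -1.2384, -1.5636) x3=(-1.4249, 1.0286, -0.9301) x4=(-1.0131, -1.0276, -1.0871)
step 9: x0=(1.1649, -1.3738, 0.4538) x1=(1.3834, -0.1029, 0.2211) x2=(2.0597, -1.2478, -1.5867) x3=(-1.3946, 0.9823, -0.9009) x4=(-1.0513, -0.9953, -1.1190)
step 10: x0=(1.1514, -1.3394, 0.4581) x1=(1.3800, -0.1072, 0.2019) x2=(2.0903, -1.2570, -1.6088) x3=(-1.3637, 0.9349, -0.8716) x4=(-1.0889, -0.9628, -1.1505)
step 11: x0=(1.1379, -1.3041, 0.4617) x1=(1.3759, -0.1139, 0.1827) x2=(2.1202, -1.2660, -1.6301) x3=(-1.3324, 0.8864, -0.8424) x4=(-1.1257, -0.9301, -1.1816)
step 12: x0=(1.1243, -1.2677, 0.4645) x1=(1.3711, -0.1231, 0.1635) x2=(2.1494, -1.2748, -1.6504) x3=(-1.3004, 0.8368, -0.8131) x4=(-1.1620, -0.8971, -1.2124)
step 13: x0=(1.1107, -1.2303, 0.4665) x1=(1.3655, -0.1348, 0.1445) x2=(2.1779, -1.2834, -1.6699) x3=(-1.2680, 0.7860, -0.7840) x4=(-1.1975, -0.8639, -1.2428)

yes, particle 2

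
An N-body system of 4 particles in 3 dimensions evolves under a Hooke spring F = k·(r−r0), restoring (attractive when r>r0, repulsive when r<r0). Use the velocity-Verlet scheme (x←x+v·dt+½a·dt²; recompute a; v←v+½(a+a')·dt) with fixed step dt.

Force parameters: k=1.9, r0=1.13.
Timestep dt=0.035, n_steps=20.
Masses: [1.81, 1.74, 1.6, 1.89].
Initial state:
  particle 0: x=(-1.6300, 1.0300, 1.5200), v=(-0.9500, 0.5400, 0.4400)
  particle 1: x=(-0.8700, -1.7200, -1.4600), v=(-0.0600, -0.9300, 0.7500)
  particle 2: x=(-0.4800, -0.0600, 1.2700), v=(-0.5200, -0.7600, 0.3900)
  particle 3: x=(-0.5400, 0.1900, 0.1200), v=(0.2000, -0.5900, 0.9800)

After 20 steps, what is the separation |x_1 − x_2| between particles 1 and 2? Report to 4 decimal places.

1.2191

step 0: x0=(-1.6300, 1.0300, 1.5200) x1=(-0.8700, -1.7200, -1.4600) x2=(-0.4800, -0.0600, 1.2700) x3=(-0.5400, 0.1900, 0.1200)
step 1: x0=(-1.6624, 1.0472, 1.5336) x1=(-0.8722, -1.7498, -1.4305) x2=(-0.4986, -0.0871, 1.2824) x3=(-0.5334, 0.1689, 0.1542)
step 2: x0=(-1.6929, 1.0608, 1.5435) x1=(-0.8746, -1.7740, -1.3947) x2=(-0.5181, -0.1153, 1.2923) x3=(-0.5276, 0.1470, 0.1880)
step 3: x0=(-1.7216, 1.0708, 1.5498) x1=(-0.8772, -1.7926, -1.3525) x2=(-0.5386, -0.1445, 1.2998) x3=(-0.5227, 0.1243, 0.2215)
step 4: x0=(-1.7482, 1.0770, 1.5526) x1=(-0.8800, -1.8056, -1.3040) x2=(-0.5599, -0.1746, 1.3050) x3=(-0.5187, 0.1008, 0.2547)
step 5: x0=(-1.7728, 1.0793, 1.5518) x1=(-0.8832, -1.8130, -1.2494) x2=(-0.5821, -0.2056, 1.3079) x3=(-0.5156, 0.0765, 0.2875)
step 6: x0=(-1.7953, 1.0778, 1.5475) x1=(-0.8868, -1.8149, -1.1888) x2=(-0.6052, -0.2374, 1.3088) x3=(-0.5134, 0.0516, 0.3198)
step 7: x0=(-1.8156, 1.0724, 1.5399) x1=(-0.8907, -1.8114, -1.1225) x2=(-0.6292, -0.2700, 1.3076) x3=(-0.5122, 0.0260, 0.3517)
step 8: x0=(-1.8337, 1.0631, 1.5290) x1=(-0.8950, -1.8025, -1.0505) x2=(-0.6542, -0.3032, 1.3046) x3=(-0.5119, -0.0001, 0.3832)
step 9: x0=(-1.8497, 1.0499, 1.5150) x1=(-0.8998, -1.7885, -0.9732) x2=(-0.6800, -0.3371, 1.2999) x3=(-0.5125, -0.0267, 0.4143)
step 10: x0=(-1.8634, 1.0327, 1.4980) x1=(-0.9050, -1.7694, -0.8909) x2=(-0.7067, -0.3715, 1.2936) x3=(-0.5141, -0.0538, 0.4448)
step 11: x0=(-1.8750, 1.0118, 1.4781) x1=(-0.9108, -1.7455, -0.8037) x2=(-0.7343, -0.4064, 1.2859) x3=(-0.5167, -0.0812, 0.4749)
step 12: x0=(-1.8843, 0.9870, 1.4555) x1=(-0.9170, -1.7170, -0.7121) x2=(-0.7627, -0.4417, 1.2770) x3=(-0.5201, -0.1089, 0.5046)
step 13: x0=(-1.8915, 0.9586, 1.4304) x1=(-0.9238, -1.6842, -0.6165) x2=(-0.7919, -0.4773, 1.2669) x3=(-0.5243, -0.1367, 0.5338)
step 14: x0=(-1.8966, 0.9266, 1.4029) x1=(-0.9312, -1.6474, -0.5170) x2=(-0.8220, -0.5131, 1.2560) x3=(-0.5294, -0.1647, 0.5626)
step 15: x0=(-1.8995, 0.8911, 1.3733) x1=(-0.9391, -1.6067, -0.4142) x2=(-0.8529, -0.5491, 1.2443) x3=(-0.5353, -0.1927, 0.5910)
step 16: x0=(-1.9005, 0.8522, 1.3417) x1=(-0.9476, -1.5626, -0.3084) x2=(-0.8846, -0.5852, 1.2320) x3=(-0.5419, -0.2206, 0.6190)
step 17: x0=(-1.8996, 0.8102, 1.3084) x1=(-0.9567, -1.5153, -0.2000) x2=(-0.9171, -0.6214, 1.2193) x3=(-0.5491, -0.2483, 0.6467)
step 18: x0=(-1.8968, 0.7652, 1.2735) x1=(-0.9664, -1.4653, -0.0894) x2=(-0.9504, -0.6574, 1.2063) x3=(-0.5569, -0.2758, 0.6740)
step 19: x0=(-1.8922, 0.7174, 1.2372) x1=(-0.9767, -1.4128, 0.0230) x2=(-0.9843, -0.6934, 1.1933) x3=(-0.5652, -0.3029, 0.7011)
step 20: x0=(-1.8859, 0.6669, 1.1998) x1=(-0.9877, -1.3583, 0.1367) x2=(-1.0191, -0.7291, 1.1803) x3=(-0.5739, -0.3295, 0.7280)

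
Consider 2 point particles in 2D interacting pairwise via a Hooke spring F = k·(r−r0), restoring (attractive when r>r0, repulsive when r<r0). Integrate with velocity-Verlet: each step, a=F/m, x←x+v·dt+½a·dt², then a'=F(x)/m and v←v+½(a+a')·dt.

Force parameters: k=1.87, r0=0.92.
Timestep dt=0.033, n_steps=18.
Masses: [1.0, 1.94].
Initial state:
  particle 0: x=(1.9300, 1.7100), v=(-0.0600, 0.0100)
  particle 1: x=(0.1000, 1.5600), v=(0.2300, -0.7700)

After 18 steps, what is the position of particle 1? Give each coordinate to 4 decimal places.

step 0: x0=(1.9300, 1.7100) x1=(0.1000, 1.5600)
step 1: x0=(1.9271, 1.7103) x1=(0.1081, 1.5346)
step 2: x0=(1.9223, 1.7103) x1=(0.1171, 1.5094)
step 3: x0=(1.9158, 1.7102) x1=(0.1270, 1.4842)
step 4: x0=(1.9074, 1.7099) x1=(0.1379, 1.4591)
step 5: x0=(1.8973, 1.7093) x1=(0.1497, 1.4342)
step 6: x0=(1.8855, 1.7084) x1=(0.1623, 1.4094)
step 7: x0=(1.8721, 1.7072) x1=(0.1759, 1.3847)
step 8: x0=(1.8570, 1.7058) x1=(0.1902, 1.3603)
step 9: x0=(1.8403, 1.7040) x1=(0.2053, 1.3359)
step 10: x0=(1.8222, 1.7019) x1=(0.2213, 1.3118)
step 11: x0=(1.8026, 1.6994) x1=(0.2379, 1.2878)
step 12: x0=(1.7817, 1.6965) x1=(0.2553, 1.2641)
step 13: x0=(1.7594, 1.6933) x1=(0.2733, 1.2405)
step 14: x0=(1.7359, 1.6898) x1=(0.2920, 1.2171)
step 15: x0=(1.7112, 1.6858) x1=(0.3113, 1.1939)
step 16: x0=(1.6855, 1.6814) x1=(0.3311, 1.1709)
step 17: x0=(1.6588, 1.6767) x1=(0.3515, 1.1481)
step 18: x0=(1.6311, 1.6716) x1=(0.3723, 1.1255)

(0.3723, 1.1255)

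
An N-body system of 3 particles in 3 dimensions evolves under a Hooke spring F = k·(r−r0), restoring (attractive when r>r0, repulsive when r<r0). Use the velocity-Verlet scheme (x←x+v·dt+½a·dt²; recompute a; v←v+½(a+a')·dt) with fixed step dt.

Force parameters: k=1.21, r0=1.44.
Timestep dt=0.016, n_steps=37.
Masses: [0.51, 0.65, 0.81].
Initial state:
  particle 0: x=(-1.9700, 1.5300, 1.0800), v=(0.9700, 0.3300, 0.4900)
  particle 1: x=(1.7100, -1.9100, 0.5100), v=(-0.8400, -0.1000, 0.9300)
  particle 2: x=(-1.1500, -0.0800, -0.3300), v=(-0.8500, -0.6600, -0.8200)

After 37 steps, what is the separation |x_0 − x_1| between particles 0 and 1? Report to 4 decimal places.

step 0: x0=(-1.9700, 1.5300, 1.0800) x1=(1.7100, -1.9100, 0.5100) x2=(-1.1500, -0.0800, -0.3300)
step 1: x0=(-1.9536, 1.5344, 1.0876) x1=(1.6955, -1.9108, 0.5249) x2=(-1.1633, -0.0907, -0.3429)
step 2: x0=(-1.9354, 1.5368, 1.0945) x1=(1.6790, -1.9098, 0.5397) x2=(-1.1761, -0.1015, -0.3555)
step 3: x0=(-1.9155, 1.5374, 1.1010) x1=(1.6605, -1.9072, 0.5544) x2=(-1.1884, -0.1125, -0.3676)
step 4: x0=(-1.8939, 1.5362, 1.1068) x1=(1.6399, -1.9029, 0.5691) x2=(-1.2002, -0.1236, -0.3793)
step 5: x0=(-1.8705, 1.5331, 1.1121) x1=(1.6174, -1.8970, 0.5837) x2=(-1.2114, -0.1350, -0.3905)
step 6: x0=(-1.8456, 1.5281, 1.1167) x1=(1.5929, -1.8894, 0.5982) x2=(-1.2220, -0.1464, -0.4013)
step 7: x0=(-1.8190, 1.5212, 1.1208) x1=(1.5664, -1.8802, 0.6126) x2=(-1.2322, -0.1580, -0.4117)
step 8: x0=(-1.7908, 1.5126, 1.1244) x1=(1.5381, -1.8694, 0.6268) x2=(-1.2418, -0.1698, -0.4216)
step 9: x0=(-1.7611, 1.5020, 1.1273) x1=(1.5079, -1.8569, 0.6410) x2=(-1.2508, -0.1816, -0.4311)
step 10: x0=(-1.7299, 1.4897, 1.1297) x1=(1.4758, -1.8429, 0.6550) x2=(-1.2594, -0.1936, -0.4401)
step 11: x0=(-1.6972, 1.4756, 1.1315) x1=(1.4419, -1.8274, 0.6689) x2=(-1.2673, -0.2057, -0.4486)
step 12: x0=(-1.6632, 1.4597, 1.1328) x1=(1.4063, -1.8103, 0.6826) x2=(-1.2748, -0.2179, -0.4567)
step 13: x0=(-1.6277, 1.4421, 1.1335) x1=(1.3689, -1.7918, 0.6962) x2=(-1.2818, -0.2302, -0.4642)
step 14: x0=(-1.5910, 1.4227, 1.1336) x1=(1.3299, -1.7718, 0.7096) x2=(-1.2882, -0.2426, -0.4713)
step 15: x0=(-1.5530, 1.4017, 1.1332) x1=(1.2893, -1.7503, 0.7228) x2=(-1.2941, -0.2551, -0.4779)
step 16: x0=(-1.5138, 1.3790, 1.1322) x1=(1.2470, -1.7275, 0.7358) x2=(-1.2995, -0.2677, -0.4840)
step 17: x0=(-1.4735, 1.3547, 1.1308) x1=(1.2033, -1.7033, 0.7487) x2=(-1.3044, -0.2803, -0.4896)
step 18: x0=(-1.4320, 1.3288, 1.1288) x1=(1.1581, -1.6778, 0.7613) x2=(-1.3088, -0.2930, -0.4947)
step 19: x0=(-1.3896, 1.3014, 1.1263) x1=(1.1114, -1.6511, 0.7737) x2=(-1.3128, -0.3057, -0.4994)
step 20: x0=(-1.3461, 1.2725, 1.1233) x1=(1.0634, -1.6231, 0.7859) x2=(-1.3162, -0.3185, -0.5035)
step 21: x0=(-1.3018, 1.2421, 1.1198) x1=(1.0141, -1.5939, 0.7979) x2=(-1.3192, -0.3313, -0.5072)
step 22: x0=(-1.2566, 1.2104, 1.1158) x1=(0.9636, -1.5637, 0.8097) x2=(-1.3217, -0.3441, -0.5104)
step 23: x0=(-1.2106, 1.1773, 1.1114) x1=(0.9118, -1.5323, 0.8212) x2=(-1.3238, -0.3570, -0.5131)
step 24: x0=(-1.1638, 1.1429, 1.1065) x1=(0.8590, -1.4999, 0.8325) x2=(-1.3254, -0.3699, -0.5153)
step 25: x0=(-1.1164, 1.1073, 1.1011) x1=(0.8051, -1.4665, 0.8436) x2=(-1.3266, -0.3827, -0.5171)
step 26: x0=(-1.0685, 1.0705, 1.0954) x1=(0.7502, -1.4322, 0.8544) x2=(-1.3274, -0.3956, -0.5184)
step 27: x0=(-1.0199, 1.0326, 1.0892) x1=(0.6944, -1.3970, 0.8650) x2=(-1.3278, -0.4085, -0.5192)
step 28: x0=(-0.9709, 0.9936, 1.0826) x1=(0.6377, -1.3610, 0.8753) x2=(-1.3277, -0.4213, -0.5196)
step 29: x0=(-0.9215, 0.9536, 1.0756) x1=(0.5802, -1.3243, 0.8854) x2=(-1.3273, -0.4342, -0.5195)
step 30: x0=(-0.8717, 0.9127, 1.0683) x1=(0.5220, -1.2869, 0.8952) x2=(-1.3266, -0.4470, -0.5190)
step 31: x0=(-0.8217, 0.8710, 1.0606) x1=(0.4632, -1.2488, 0.9048) x2=(-1.3255, -0.4597, -0.5181)
step 32: x0=(-0.7714, 0.8284, 1.0525) x1=(0.4037, -1.2101, 0.9142) x2=(-1.3240, -0.4725, -0.5168)
step 33: x0=(-0.7210, 0.7851, 1.0441) x1=(0.3437, -1.1710, 0.9233) x2=(-1.3223, -0.4852, -0.5151)
step 34: x0=(-0.6704, 0.7411, 1.0354) x1=(0.2832, -1.1314, 0.9321) x2=(-1.3202, -0.4978, -0.5129)
step 35: x0=(-0.6198, 0.6965, 1.0264) x1=(0.2223, -1.0913, 0.9408) x2=(-1.3178, -0.5103, -0.5104)
step 36: x0=(-0.5691, 0.6514, 1.0171) x1=(0.1610, -1.0510, 0.9492) x2=(-1.3151, -0.5228, -0.5076)
step 37: x0=(-0.5185, 0.6059, 1.0074) x1=(0.0995, -1.0104, 0.9574) x2=(-1.3122, -0.5353, -0.5043)

1.7311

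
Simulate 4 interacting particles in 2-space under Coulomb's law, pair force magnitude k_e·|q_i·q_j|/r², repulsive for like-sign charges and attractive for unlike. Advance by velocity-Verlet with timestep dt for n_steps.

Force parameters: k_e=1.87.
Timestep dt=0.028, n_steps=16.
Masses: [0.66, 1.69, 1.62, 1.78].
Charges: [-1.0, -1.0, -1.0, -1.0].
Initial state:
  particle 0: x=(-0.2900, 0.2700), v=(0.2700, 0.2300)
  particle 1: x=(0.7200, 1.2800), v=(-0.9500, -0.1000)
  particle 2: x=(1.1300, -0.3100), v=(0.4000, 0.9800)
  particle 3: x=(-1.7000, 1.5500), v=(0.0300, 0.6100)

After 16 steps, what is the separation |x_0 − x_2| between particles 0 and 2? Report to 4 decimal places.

step 0: x0=(-0.2900, 0.2700) x1=(0.7200, 1.2800) x2=(1.1300, -0.3100) x3=(-1.7000, 1.5500)
step 1: x0=(-0.2830, 0.2760) x1=(0.6936, 1.2775) x2=(1.1415, -0.2828) x3=(-1.6993, 1.5672)
step 2: x0=(-0.2773, 0.2812) x1=(0.6675, 1.2756) x2=(1.1534, -0.2561) x3=(-1.6991, 1.5846)
step 3: x0=(-0.2728, 0.2854) x1=(0.6418, 1.2744) x2=(1.1659, -0.2300) x3=(-1.6991, 1.6022)
step 4: x0=(-0.2696, 0.2887) x1=(0.6165, 1.2738) x2=(1.1790, -0.2043) x3=(-1.6996, 1.6200)
step 5: x0=(-0.2678, 0.2909) x1=(0.5916, 1.2738) x2=(1.1926, -0.1792) x3=(-1.7004, 1.6380)
step 6: x0=(-0.2673, 0.2920) x1=(0.5670, 1.2746) x2=(1.2068, -0.1546) x3=(-1.7016, 1.6562)
step 7: x0=(-0.2681, 0.2920) x1=(0.5427, 1.2760) x2=(1.2216, -0.1304) x3=(-1.7031, 1.6746)
step 8: x0=(-0.2703, 0.2908) x1=(0.5189, 1.2782) x2=(1.2369, -0.1067) x3=(-1.7050, 1.6933)
step 9: x0=(-0.2738, 0.2884) x1=(0.4953, 1.2810) x2=(1.2529, -0.0835) x3=(-1.7073, 1.7121)
step 10: x0=(-0.2787, 0.2847) x1=(0.4721, 1.2846) x2=(1.2694, -0.0607) x3=(-1.7099, 1.7312)
step 11: x0=(-0.2849, 0.2796) x1=(0.4492, 1.2889) x2=(1.2866, -0.0384) x3=(-1.7129, 1.7504)
step 12: x0=(-0.2925, 0.2732) x1=(0.4266, 1.2939) x2=(1.3044, -0.0165) x3=(-1.7162, 1.7699)
step 13: x0=(-0.3013, 0.2654) x1=(0.4043, 1.2996) x2=(1.3227, 0.0050) x3=(-1.7200, 1.7896)
step 14: x0=(-0.3114, 0.2562) x1=(0.3824, 1.3060) x2=(1.3417, 0.0261) x3=(-1.7240, 1.8095)
step 15: x0=(-0.3228, 0.2456) x1=(0.3607, 1.3131) x2=(1.3613, 0.0469) x3=(-1.7284, 1.8296)
step 16: x0=(-0.3353, 0.2335) x1=(0.3392, 1.3208) x2=(1.3814, 0.0673) x3=(-1.7332, 1.8499)

1.7247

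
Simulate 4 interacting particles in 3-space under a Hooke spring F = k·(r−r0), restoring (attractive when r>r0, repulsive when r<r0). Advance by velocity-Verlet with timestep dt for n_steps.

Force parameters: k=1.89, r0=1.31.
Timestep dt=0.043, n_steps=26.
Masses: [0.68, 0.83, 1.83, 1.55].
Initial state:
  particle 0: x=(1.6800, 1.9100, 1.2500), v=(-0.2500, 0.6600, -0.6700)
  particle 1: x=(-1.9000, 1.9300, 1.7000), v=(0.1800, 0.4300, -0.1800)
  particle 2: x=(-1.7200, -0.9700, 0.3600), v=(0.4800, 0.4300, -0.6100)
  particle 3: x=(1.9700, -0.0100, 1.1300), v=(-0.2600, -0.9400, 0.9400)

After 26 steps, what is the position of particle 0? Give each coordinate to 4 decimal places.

step 0: x0=(1.6800, 1.9100, 1.2500) x1=(-1.9000, 1.9300, 1.7000) x2=(-1.7200, -0.9700, 0.3600) x3=(1.9700, -0.0100, 1.1300)
step 1: x0=(1.6574, 1.9315, 1.2202) x1=(-1.8815, 1.9420, 1.6892) x2=(-1.6948, -0.9473, 0.3356) x3=(1.9529, -0.0489, 1.1703)
step 2: x0=(1.6116, 1.9391, 1.1886) x1=(-1.8419, 1.9409, 1.6722) x2=(-1.6607, -0.9163, 0.3150) x3=(1.9241, -0.0845, 1.2103)
step 3: x0=(1.5435, 1.9326, 1.1554) x1=(-1.7817, 1.9269, 1.6492) x2=(-1.6179, -0.8773, 0.2982) x3=(1.8839, -0.1164, 1.2496)
step 4: x0=(1.4543, 1.9121, 1.1209) x1=(-1.7019, 1.9001, 1.6205) x2=(-1.5668, -0.8304, 0.2852) x3=(1.8325, -0.1446, 1.2881)
step 5: x0=(1.3455, 1.8779, 1.0853) x1=(-1.6038, 1.8609, 1.5864) x2=(-1.5077, -0.7762, 0.2760) x3=(1.7706, -0.1689, 1.3255)
step 6: x0=(1.2193, 1.8306, 1.0489) x1=(-1.4891, 1.8098, 1.5474) x2=(-1.4412, -0.7151, 0.2705) x3=(1.6986, -0.1892, 1.3617)
step 7: x0=(1.0778, 1.7708, 1.0117) x1=(-1.3595, 1.7477, 1.5038) x2=(-1.3677, -0.6475, 0.2685) x3=(1.6171, -0.2057, 1.3963)
step 8: x0=(0.9234, 1.6993, 0.9741) x1=(-1.2171, 1.6751, 1.4563) x2=(-1.2879, -0.5743, 0.2699) x3=(1.5270, -0.2182, 1.4293)
step 9: x0=(0.7590, 1.6173, 0.9362) x1=(-1.0642, 1.5932, 1.4055) x2=(-1.2024, -0.4959, 0.2745) x3=(1.4290, -0.2271, 1.4604)
step 10: x0=(0.5874, 1.5257, 0.8981) x1=(-0.9032, 1.5030, 1.3520) x2=(-1.1120, -0.4133, 0.2819) x3=(1.3240, -0.2325, 1.4896)
step 11: x0=(0.4114, 1.4261, 0.8598) x1=(-0.7366, 1.4056, 1.2968) x2=(-1.0174, -0.3271, 0.2920) x3=(1.2128, -0.2346, 1.5167)
step 12: x0=(0.2339, 1.3196, 0.8211) x1=(-0.5666, 1.3022, 1.2406) x2=(-0.9193, -0.2381, 0.3044) x3=(1.0965, -0.2338, 1.5418)
step 13: x0=(0.0577, 1.2079, 0.7818) x1=(-0.3957, 1.1942, 1.1847) x2=(-0.8186, -0.1473, 0.3187) x3=(0.9759, -0.2303, 1.5648)
step 14: x0=(-0.1154, 1.0925, 0.7408) x1=(-0.2253, 1.0828, 1.1305) x2=(-0.7159, -0.0555, 0.3345) x3=(0.8520, -0.2248, 1.5858)
step 15: x0=(-0.2860, 0.9751, 0.6964) x1=(-0.0550, 0.9695, 1.0801) x2=(-0.6120, 0.0365, 0.3513) x3=(0.7256, -0.2174, 1.6051)
step 16: x0=(-0.4569, 0.8572, 0.6500) x1=(0.1177, 0.8554, 1.0331) x2=(-0.5076, 0.1280, 0.3687) x3=(0.5975, -0.2088, 1.6228)
step 17: x0=(-0.6289, 0.7404, 0.6041) x1=(0.2928, 0.7417, 0.9879) x2=(-0.4029, 0.2182, 0.3861) x3=(0.4682, -0.1994, 1.6392)
step 18: x0=(-0.8023, 0.6254, 0.5603) x1=(0.4697, 0.6290, 0.9434) x2=(-0.2977, 0.3069, 0.4031) x3=(0.3379, -0.1896, 1.6548)
step 19: x0=(-0.9769, 0.5111, 0.5189) x1=(0.6477, 0.5175, 0.8991) x2=(-0.1917, 0.3945, 0.4198) x3=(0.2067, -0.1795, 1.6697)
step 20: x0=(-1.1506, 0.3962, 0.4799) x1=(0.8257, 0.4066, 0.8545) x2=(-0.0853, 0.4819, 0.4362) x3=(0.0746, -0.1691, 1.6839)
step 21: x0=(-1.3203, 0.2805, 0.4433) x1=(1.0021, 0.2957, 0.8099) x2=(0.0211, 0.5693, 0.4526) x3=(-0.0584, -0.1583, 1.6973)
step 22: x0=(-1.4826, 0.1643, 0.4093) x1=(1.1747, 0.1843, 0.7652) x2=(0.1269, 0.6566, 0.4690) x3=(-0.1920, -0.1470, 1.7094)
step 23: x0=(-1.6341, 0.0482, 0.3783) x1=(1.3406, 0.0724, 0.7208) x2=(0.2318, 0.7436, 0.4857) x3=(-0.3256, -0.1351, 1.7197)
step 24: x0=(-1.7717, -0.0669, 0.3506) x1=(1.4972, -0.0399, 0.6769) x2=(0.3353, 0.8298, 0.5027) x3=(-0.4586, -0.1225, 1.7279)
step 25: x0=(-1.8924, -0.1801, 0.3265) x1=(1.6416, -0.1520, 0.6340) x2=(0.4368, 0.9146, 0.5203) x3=(-0.5903, -0.1092, 1.7335)
step 26: x0=(-1.9936, -0.2902, 0.3061) x1=(1.7712, -0.2632, 0.5924) x2=(0.5361, 0.9975, 0.5384) x3=(-0.7198, -0.0954, 1.7360)

(-1.9936, -0.2902, 0.3061)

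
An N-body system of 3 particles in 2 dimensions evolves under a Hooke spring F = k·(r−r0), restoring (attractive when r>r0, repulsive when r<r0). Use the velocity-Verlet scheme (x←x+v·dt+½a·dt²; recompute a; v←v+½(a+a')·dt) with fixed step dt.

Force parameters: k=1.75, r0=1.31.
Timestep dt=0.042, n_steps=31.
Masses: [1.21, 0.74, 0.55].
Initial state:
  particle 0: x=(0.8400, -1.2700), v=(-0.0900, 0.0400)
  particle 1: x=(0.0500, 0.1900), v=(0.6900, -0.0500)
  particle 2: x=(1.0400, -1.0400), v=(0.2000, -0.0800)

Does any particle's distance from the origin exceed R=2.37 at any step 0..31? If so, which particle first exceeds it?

step 0: x0=(0.8400, -1.2700) x1=(0.0500, 0.1900) x2=(1.0400, -1.0400)
step 1: x0=(0.8352, -1.2689) x1=(0.0797, 0.1868) x2=(1.0498, -1.0406)
step 2: x0=(0.8282, -1.2689) x1=(0.1107, 0.1816) x2=(1.0625, -1.0361)
step 3: x0=(0.8191, -1.2700) x1=(0.1428, 0.1744) x2=(1.0783, -1.0266)
step 4: x0=(0.8079, -1.2720) x1=(0.1760, 0.1655) x2=(1.0973, -1.0125)
step 5: x0=(0.7948, -1.2750) x1=(0.2101, 0.1549) x2=(1.1195, -0.9942)
step 6: x0=(0.7796, -1.2790) x1=(0.2450, 0.1430) x2=(1.1449, -0.9719)
step 7: x0=(0.7627, -1.2838) x1=(0.2805, 0.1298) x2=(1.1734, -0.9461)
step 8: x0=(0.7441, -1.2894) x1=(0.3165, 0.1156) x2=(1.2050, -0.9171)
step 9: x0=(0.7240, -1.2958) x1=(0.3528, 0.1007) x2=(1.2395, -0.8854)
step 10: x0=(0.7024, -1.3029) x1=(0.3893, 0.0851) x2=(1.2769, -0.8514)
step 11: x0=(0.6796, -1.3106) x1=(0.4259, 0.0691) x2=(1.3168, -0.8154)
step 12: x0=(0.6558, -1.3189) x1=(0.4624, 0.0529) x2=(1.3592, -0.7779)
step 13: x0=(0.6311, -1.3277) x1=(0.4986, 0.0367) x2=(1.4039, -0.7392)
step 14: x0=(0.6057, -1.3368) x1=(0.5345, 0.0205) x2=(1.4506, -0.6999)
step 15: x0=(0.5798, -1.3461) x1=(0.5700, 0.0045) x2=(1.4990, -0.6602)
step 16: x0=(0.5535, -1.3557) x1=(0.6048, -0.0113) x2=(1.5489, -0.6205)
step 17: x0=(0.5271, -1.3652) x1=(0.6390, -0.0268) x2=(1.6001, -0.5811)
step 18: x0=(0.5008, -1.3746) x1=(0.6725, -0.0421) x2=(1.6521, -0.5424)
step 19: x0=(0.4746, -1.3838) x1=(0.7052, -0.0570) x2=(1.7047, -0.5045)
step 20: x0=(0.4490, -1.3926) x1=(0.7370, -0.0718) x2=(1.7574, -0.4679)
step 21: x0=(0.4239, -1.4009) x1=(0.7680, -0.0864) x2=(1.8100, -0.4326)
step 22: x0=(0.3997, -1.4084) x1=(0.7981, -0.1009) x2=(1.8619, -0.3988)
step 23: x0=(0.3765, -1.4152) x1=(0.8272, -0.1154) x2=(1.9128, -0.3669)
step 24: x0=(0.3545, -1.4210) x1=(0.8555, -0.1300) x2=(1.9622, -0.3370)
step 25: x0=(0.3339, -1.4257) x1=(0.8829, -0.1447) x2=(2.0096, -0.3093)
step 26: x0=(0.3149, -1.4293) x1=(0.9095, -0.1597) x2=(2.0548, -0.2838)
step 27: x0=(0.2976, -1.4315) x1=(0.9353, -0.1749) x2=(2.0972, -0.2609)
step 28: x0=(0.2823, -1.4324) x1=(0.9602, -0.1905) x2=(2.1365, -0.2406)
step 29: x0=(0.2689, -1.4318) x1=(0.9844, -0.2064) x2=(2.1723, -0.2230)
step 30: x0=(0.2578, -1.4296) x1=(1.0079, -0.2227) x2=(2.2043, -0.2083)
step 31: x0=(0.2490, -1.4259) x1=(1.0307, -0.2394) x2=(2.2322, -0.1965)

no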